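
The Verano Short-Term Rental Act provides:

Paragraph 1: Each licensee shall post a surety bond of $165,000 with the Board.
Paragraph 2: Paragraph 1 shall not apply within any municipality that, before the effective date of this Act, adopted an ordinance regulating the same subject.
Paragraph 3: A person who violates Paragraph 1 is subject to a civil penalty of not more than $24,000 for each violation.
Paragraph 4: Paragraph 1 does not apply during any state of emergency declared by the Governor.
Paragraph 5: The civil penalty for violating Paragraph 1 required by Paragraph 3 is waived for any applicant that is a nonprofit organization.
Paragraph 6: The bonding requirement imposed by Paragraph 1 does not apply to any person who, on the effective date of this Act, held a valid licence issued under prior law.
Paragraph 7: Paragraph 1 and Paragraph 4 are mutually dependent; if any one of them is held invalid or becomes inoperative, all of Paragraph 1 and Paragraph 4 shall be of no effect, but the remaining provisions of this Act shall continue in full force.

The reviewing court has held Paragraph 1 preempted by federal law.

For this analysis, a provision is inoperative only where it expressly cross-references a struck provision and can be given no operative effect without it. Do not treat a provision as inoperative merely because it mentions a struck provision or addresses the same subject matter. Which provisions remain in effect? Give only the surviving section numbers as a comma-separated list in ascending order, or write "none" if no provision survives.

7

Paragraph 1 is struck. Paragraph 2 has no operative effect of its own apart from Paragraph 1 and is therefore inoperative. The only function of Paragraph 3 is the civil penalty for violating Paragraph 1, so it cannot stand once Paragraph 1 is removed. Paragraph 4 merely fixes the emergency suspension of Paragraph 1; with Paragraph 1 gone it has nothing to operate on and falls away. Paragraph 6 merely fixes the grandfather exemption from Paragraph 1; with Paragraph 1 gone it has nothing to operate on and falls away. Paragraph 5 operates only by reference to Paragraph 3, so it falls with Paragraph 3. Paragraph 7 declares Paragraph 1 and Paragraph 4 mutually dependent; since one of them has fallen, all of them are of no effect. The remainder continues in force under Paragraph 7. Only Paragraph 7 remains in effect.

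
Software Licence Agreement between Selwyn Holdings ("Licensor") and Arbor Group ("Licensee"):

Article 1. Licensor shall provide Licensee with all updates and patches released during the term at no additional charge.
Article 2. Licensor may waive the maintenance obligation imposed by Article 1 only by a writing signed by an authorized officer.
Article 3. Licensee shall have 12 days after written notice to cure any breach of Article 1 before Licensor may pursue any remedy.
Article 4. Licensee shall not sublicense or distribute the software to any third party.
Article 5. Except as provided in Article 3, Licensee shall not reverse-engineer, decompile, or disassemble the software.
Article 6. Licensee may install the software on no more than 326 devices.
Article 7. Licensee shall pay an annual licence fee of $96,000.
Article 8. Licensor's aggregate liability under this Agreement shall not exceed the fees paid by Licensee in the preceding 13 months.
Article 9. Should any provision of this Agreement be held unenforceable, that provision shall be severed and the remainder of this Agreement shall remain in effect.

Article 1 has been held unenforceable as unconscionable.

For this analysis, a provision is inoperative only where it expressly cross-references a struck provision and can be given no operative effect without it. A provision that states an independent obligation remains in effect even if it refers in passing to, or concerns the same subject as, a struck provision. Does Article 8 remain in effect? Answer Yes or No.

Yes

Article 1 is struck. Article 2 has no operative effect of its own apart from Article 1 and is therefore inoperative. Article 3 operates only by reference to Article 1, so it falls with Article 1. Article 5 mentions Article 3 but its own obligation stands independently of Article 3, so Article 5 is not affected. Article 9 is a severability clause and preserves every provision that can still be given independent effect. Article 4, Article 5, Article 6, Article 7, Article 8, and Article 9 remain in effect. Article 8 is among the surviving provisions, so the answer is yes.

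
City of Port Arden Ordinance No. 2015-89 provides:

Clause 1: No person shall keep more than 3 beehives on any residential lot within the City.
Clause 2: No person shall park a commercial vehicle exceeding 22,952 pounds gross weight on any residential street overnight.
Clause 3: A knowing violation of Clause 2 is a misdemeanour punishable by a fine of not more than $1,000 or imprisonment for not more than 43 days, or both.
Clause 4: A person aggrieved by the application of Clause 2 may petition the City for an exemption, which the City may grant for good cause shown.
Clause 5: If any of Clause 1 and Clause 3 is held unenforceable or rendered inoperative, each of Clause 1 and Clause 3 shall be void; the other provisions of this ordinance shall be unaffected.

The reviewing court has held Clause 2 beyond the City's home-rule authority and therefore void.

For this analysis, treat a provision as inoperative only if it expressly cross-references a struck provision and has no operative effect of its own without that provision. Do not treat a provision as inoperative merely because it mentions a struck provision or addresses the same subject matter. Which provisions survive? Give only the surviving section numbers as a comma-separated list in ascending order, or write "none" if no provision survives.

5

Clause 2 is struck. The only function of Clause 3 is the criminal penalty for violating Clause 2, so it cannot stand once Clause 2 is removed. Clause 4 has no operative effect of its own apart from Clause 2 and is therefore inoperative. Clause 5 declares Clause 1 and Clause 3 mutually dependent; since one of them has fallen, all of them are of no effect. That brings down Clause 1 as well. The remainder continues in force under Clause 5. Only Clause 5 remains in effect.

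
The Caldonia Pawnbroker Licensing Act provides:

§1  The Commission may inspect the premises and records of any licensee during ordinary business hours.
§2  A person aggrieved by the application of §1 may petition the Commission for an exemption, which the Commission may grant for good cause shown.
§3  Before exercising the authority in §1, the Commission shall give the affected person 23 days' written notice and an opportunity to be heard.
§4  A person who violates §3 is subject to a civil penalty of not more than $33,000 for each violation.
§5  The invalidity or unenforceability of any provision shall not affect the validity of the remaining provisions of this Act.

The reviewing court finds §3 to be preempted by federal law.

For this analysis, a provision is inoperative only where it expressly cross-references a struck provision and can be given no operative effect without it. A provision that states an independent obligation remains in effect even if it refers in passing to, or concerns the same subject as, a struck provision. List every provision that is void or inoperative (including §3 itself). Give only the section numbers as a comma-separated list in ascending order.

3, 4

§3 is struck. §4 has no operative effect of its own apart from §3 and is therefore inoperative. Under the severability clause in §5, the remaining provisions continue in force. §1, §2, and §5 remain in effect.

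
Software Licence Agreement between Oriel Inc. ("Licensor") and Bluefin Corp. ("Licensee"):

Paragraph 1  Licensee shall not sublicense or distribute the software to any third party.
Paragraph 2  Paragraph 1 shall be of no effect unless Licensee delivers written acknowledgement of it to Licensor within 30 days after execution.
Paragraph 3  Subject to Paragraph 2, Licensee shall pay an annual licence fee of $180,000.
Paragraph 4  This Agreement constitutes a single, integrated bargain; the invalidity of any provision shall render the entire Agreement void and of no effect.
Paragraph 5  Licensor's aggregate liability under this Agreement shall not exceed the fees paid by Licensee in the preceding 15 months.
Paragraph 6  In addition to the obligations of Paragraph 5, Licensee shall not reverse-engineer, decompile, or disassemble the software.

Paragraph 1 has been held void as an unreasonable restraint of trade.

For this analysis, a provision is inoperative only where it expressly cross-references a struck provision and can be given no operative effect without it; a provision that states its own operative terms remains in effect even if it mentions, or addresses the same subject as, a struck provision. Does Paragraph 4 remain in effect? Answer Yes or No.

No

Paragraph 1 is struck. The only function of Paragraph 2 is the acknowledgement condition for Paragraph 1, so it cannot stand once Paragraph 1 is removed. Paragraph 4 provides that the Agreement is not severable, so the invalidity of any one provision voids the entire Agreement. No provision of the Agreement survives. Paragraph 4 is among the inoperative provisions, so the answer is no.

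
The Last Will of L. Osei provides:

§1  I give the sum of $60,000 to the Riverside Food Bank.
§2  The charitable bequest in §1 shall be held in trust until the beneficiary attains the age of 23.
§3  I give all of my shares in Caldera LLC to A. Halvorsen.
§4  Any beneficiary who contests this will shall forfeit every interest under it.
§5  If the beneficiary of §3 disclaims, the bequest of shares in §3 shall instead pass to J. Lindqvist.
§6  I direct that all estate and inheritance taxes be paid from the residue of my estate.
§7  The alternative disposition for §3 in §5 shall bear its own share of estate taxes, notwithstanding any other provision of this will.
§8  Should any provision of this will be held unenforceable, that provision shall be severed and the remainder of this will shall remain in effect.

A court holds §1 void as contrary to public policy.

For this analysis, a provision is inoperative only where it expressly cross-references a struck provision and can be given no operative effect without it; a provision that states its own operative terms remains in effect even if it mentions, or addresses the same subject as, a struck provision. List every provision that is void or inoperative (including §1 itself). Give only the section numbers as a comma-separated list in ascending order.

§1 is struck. §2 operates only by reference to §1, so it falls with §1. Under the severability clause in §8, the remaining provisions continue in force. The provisions still in force are §3, §4, §5, §6, §7, and §8.

1, 2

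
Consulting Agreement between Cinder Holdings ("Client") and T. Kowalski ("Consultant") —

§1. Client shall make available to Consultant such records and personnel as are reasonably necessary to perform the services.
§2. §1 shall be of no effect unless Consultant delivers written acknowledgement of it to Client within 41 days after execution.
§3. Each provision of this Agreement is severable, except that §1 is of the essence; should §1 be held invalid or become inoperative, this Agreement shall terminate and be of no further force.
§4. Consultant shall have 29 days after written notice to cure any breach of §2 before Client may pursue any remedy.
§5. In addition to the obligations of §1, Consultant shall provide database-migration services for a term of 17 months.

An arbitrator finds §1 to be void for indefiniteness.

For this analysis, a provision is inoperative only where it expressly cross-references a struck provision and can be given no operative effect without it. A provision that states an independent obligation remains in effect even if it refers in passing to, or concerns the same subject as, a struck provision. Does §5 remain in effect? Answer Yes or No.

No

§1 is struck. The only function of §2 is the acknowledgement condition for §1, so it cannot stand once §1 is removed. The only function of §4 is the cure period for breach of §2, so it cannot stand once §2 is removed. §3 makes §1 an essential term, and §1 is the provision held invalid; under §3, the entire Agreement is therefore void. No provision of the Agreement survives. §5 is among the inoperative provisions, so the answer is no.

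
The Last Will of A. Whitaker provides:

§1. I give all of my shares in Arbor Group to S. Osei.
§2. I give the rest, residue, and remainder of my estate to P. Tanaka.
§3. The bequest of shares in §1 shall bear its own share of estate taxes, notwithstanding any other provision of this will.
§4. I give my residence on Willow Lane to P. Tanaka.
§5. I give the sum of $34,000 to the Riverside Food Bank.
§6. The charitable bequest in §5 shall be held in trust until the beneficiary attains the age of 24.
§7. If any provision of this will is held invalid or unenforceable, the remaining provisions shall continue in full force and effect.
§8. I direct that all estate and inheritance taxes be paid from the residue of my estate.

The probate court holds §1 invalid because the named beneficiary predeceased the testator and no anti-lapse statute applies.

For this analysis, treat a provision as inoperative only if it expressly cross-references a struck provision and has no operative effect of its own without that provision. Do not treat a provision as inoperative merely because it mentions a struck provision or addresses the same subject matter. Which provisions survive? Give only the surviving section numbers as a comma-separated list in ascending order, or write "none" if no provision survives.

§1 is struck. §3 has no operative effect of its own apart from §1 and is therefore inoperative. §7 is a severability clause and preserves every provision that can still be given independent effect. §2, §4, §5, §6, §7, and §8 remain in effect.

2, 4, 5, 6, 7, 8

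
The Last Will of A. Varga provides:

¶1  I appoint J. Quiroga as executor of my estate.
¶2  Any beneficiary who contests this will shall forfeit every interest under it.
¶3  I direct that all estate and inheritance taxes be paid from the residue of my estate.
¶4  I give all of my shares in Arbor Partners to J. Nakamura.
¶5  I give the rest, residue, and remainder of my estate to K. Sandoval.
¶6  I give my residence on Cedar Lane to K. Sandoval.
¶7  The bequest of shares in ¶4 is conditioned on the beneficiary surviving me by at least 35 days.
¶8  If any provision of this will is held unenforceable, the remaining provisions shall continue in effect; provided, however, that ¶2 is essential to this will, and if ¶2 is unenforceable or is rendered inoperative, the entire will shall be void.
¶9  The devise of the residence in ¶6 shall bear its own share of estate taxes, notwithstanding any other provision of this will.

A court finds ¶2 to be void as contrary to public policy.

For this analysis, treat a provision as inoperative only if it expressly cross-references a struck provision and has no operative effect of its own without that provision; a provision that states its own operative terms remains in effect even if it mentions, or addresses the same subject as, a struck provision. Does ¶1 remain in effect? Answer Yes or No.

¶2 is struck. Nothing else in the will is defined by reference to ¶2. ¶8 makes ¶2 an essential term, and ¶2 is the provision held invalid; under ¶8, the entire will is therefore void. No provision of the will survives. ¶1 is among the inoperative provisions, so the answer is no.

No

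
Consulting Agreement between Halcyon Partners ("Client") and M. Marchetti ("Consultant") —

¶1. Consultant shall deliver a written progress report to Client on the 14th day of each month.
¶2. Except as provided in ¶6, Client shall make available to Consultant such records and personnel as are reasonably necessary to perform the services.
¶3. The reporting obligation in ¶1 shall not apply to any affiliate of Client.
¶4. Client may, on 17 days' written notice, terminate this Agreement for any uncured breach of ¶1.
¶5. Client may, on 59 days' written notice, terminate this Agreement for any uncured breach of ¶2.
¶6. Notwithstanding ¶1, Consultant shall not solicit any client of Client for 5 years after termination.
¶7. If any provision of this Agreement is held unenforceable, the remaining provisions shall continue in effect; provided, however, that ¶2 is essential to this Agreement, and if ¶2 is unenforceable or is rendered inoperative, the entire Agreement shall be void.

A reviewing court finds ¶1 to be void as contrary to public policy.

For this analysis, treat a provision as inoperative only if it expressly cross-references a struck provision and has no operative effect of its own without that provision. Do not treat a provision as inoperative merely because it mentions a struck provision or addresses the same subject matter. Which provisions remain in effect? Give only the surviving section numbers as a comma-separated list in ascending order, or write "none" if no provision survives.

2, 5, 6, 7

¶1 is struck. ¶3 has no operative effect of its own apart from ¶1 and is therefore inoperative. ¶4 has no operative effect of its own apart from ¶1 and is therefore inoperative. ¶6 mentions ¶1 but its own obligation stands independently of ¶1, so ¶6 is not affected. ¶7 makes ¶2 an essential term, but ¶2 is unaffected, so the severability proviso in ¶7 preserves the remaining provisions. The provisions still in force are ¶2, ¶5, ¶6, and ¶7.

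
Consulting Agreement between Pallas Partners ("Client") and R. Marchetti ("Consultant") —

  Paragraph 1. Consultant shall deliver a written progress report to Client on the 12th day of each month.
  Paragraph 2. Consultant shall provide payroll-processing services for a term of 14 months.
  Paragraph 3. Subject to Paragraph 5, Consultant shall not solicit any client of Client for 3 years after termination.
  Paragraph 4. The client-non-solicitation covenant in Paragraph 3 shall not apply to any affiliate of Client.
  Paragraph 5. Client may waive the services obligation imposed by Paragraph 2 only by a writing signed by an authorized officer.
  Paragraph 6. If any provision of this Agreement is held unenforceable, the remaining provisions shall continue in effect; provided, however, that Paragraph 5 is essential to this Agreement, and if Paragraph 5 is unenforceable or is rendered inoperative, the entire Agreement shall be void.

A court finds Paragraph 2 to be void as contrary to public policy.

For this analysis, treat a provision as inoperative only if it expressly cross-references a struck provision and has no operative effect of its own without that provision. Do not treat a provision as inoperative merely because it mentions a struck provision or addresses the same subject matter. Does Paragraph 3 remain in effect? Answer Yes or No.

No

Paragraph 2 is struck. Paragraph 5 has no operative effect of its own apart from Paragraph 2 and is therefore inoperative. Paragraph 6 makes Paragraph 5 an essential term, and Paragraph 5 has been rendered inoperative by the cascade; under Paragraph 6, the entire Agreement is therefore void. No provision of the Agreement survives. Paragraph 3 is among the inoperative provisions, so the answer is no.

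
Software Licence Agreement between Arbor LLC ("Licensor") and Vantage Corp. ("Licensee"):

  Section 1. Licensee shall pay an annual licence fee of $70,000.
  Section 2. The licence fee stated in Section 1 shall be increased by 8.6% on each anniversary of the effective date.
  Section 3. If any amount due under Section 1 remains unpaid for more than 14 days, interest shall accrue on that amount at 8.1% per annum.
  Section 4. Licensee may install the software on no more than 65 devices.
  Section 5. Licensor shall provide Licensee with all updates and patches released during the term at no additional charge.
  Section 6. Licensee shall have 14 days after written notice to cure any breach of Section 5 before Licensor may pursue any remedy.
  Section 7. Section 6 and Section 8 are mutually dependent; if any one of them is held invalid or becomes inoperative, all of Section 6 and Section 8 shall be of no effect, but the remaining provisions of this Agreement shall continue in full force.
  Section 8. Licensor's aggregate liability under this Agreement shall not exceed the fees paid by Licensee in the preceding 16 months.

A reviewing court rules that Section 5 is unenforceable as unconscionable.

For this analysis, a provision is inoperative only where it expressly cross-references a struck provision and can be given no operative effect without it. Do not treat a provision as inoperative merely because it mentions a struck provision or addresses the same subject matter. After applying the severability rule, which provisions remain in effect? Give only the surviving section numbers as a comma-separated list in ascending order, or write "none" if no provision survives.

1, 2, 3, 4, 7

Section 5 is struck. Section 6 merely fixes the cure period for breach of Section 5; with Section 5 gone it has nothing to operate on and falls away. Section 7 declares Section 6 and Section 8 mutually dependent; since one of them has fallen, all of them are of no effect. That brings down Section 8 as well. The remainder continues in force under Section 7. Section 1, Section 2, Section 3, Section 4, and Section 7 remain in effect.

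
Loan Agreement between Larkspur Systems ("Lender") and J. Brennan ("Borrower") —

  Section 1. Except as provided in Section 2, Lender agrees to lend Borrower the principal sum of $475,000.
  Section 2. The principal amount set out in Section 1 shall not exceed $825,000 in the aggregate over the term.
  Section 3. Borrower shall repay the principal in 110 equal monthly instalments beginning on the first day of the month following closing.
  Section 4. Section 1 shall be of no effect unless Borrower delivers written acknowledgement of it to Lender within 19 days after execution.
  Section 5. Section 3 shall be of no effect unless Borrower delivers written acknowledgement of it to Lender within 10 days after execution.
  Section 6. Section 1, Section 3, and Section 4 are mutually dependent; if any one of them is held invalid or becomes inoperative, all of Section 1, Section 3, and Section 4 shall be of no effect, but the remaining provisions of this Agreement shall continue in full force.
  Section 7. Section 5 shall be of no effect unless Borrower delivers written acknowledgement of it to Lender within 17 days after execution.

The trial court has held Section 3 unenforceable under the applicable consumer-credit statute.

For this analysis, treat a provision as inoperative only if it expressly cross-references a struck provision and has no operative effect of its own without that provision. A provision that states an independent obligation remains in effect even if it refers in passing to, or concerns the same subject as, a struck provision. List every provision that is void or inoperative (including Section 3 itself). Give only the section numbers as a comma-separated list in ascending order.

Section 3 is struck. Section 5 has no operative effect of its own apart from Section 3 and is therefore inoperative. Section 7 has no operative effect of its own apart from Section 5 and is therefore inoperative. Section 6 declares Section 1, Section 3, and Section 4 mutually dependent; since one of them has fallen, all of them are of no effect. That brings down Section 1 and Section 4 as well. Section 2 in turn depends solely on a provision now struck and likewise falls. The remainder continues in force under Section 6. Only Section 6 remains in effect.

1, 2, 3, 4, 5, 7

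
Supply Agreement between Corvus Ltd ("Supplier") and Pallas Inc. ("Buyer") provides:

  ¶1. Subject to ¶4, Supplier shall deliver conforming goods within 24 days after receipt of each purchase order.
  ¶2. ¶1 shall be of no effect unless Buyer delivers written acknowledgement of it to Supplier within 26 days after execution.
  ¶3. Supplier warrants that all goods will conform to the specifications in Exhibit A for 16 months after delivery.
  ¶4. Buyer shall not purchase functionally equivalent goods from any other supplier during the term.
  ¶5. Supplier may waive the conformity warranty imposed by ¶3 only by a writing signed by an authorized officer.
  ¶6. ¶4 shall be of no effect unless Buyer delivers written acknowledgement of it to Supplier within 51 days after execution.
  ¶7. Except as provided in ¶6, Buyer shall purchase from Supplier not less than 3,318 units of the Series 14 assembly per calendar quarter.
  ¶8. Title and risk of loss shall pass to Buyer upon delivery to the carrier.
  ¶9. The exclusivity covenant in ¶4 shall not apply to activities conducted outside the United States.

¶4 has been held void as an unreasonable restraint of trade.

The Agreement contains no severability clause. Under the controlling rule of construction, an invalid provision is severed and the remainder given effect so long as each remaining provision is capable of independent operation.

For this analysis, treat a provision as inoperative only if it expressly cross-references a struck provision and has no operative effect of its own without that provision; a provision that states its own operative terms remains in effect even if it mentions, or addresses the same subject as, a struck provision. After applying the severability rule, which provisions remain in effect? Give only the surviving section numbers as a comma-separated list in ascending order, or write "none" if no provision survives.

¶4 is struck. ¶6 operates only by reference to ¶4, so it falls with ¶4. ¶9 has no operative effect of its own apart from ¶4 and is therefore inoperative. ¶7 mentions ¶6 but its own obligation stands independently of ¶6, so ¶7 is not affected. Although ¶1 refers to ¶4, its operative terms do not depend on ¶4, so it remains in effect. With no severability clause, the stated default rule severs what cannot stand and enforces each remaining provision that can operate on its own. ¶1, ¶2, ¶3, ¶5, ¶7, and ¶8 remain in effect.

1, 2, 3, 5, 7, 8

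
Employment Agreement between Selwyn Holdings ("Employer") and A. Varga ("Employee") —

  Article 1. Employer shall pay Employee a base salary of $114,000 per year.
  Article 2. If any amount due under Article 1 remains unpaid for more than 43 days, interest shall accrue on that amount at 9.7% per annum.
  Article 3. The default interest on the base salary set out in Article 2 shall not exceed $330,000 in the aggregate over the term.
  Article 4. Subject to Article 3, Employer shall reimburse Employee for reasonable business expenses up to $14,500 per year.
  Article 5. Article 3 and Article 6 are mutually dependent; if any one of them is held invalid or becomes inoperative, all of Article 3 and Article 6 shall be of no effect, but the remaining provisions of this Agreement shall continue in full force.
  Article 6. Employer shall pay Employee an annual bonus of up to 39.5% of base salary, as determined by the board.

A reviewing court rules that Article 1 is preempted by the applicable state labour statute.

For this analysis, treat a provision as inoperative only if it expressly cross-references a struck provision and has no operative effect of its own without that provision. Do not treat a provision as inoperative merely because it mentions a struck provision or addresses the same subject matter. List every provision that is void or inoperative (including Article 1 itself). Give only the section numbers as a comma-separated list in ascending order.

Article 1 is struck. Article 2 has no operative effect of its own apart from Article 1 and is therefore inoperative. Article 3 has no operative effect of its own apart from Article 2 and is therefore inoperative. Article 4 mentions Article 3 but its own obligation stands independently of Article 3, so Article 4 is not affected. Article 5 declares Article 3 and Article 6 mutually dependent; since one of them has fallen, all of them are of no effect. That brings down Article 6 as well. The remainder continues in force under Article 5. Article 4 and Article 5 remain in effect.

1, 2, 3, 6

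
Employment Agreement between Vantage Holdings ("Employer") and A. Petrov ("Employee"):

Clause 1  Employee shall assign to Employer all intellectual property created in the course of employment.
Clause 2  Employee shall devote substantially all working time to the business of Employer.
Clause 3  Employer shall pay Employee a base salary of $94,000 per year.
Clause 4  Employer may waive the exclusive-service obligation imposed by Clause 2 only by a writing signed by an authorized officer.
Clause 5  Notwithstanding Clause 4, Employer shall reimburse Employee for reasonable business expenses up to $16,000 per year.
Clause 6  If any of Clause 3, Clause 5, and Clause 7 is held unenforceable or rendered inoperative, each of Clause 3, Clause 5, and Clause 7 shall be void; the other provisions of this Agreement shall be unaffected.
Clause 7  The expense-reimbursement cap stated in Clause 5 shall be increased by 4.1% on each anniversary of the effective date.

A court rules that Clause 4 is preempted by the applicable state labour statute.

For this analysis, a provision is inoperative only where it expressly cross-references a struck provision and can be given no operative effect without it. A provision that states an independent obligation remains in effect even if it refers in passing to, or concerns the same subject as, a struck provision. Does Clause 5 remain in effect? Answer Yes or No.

Yes

Clause 4 is struck. Clause 5 mentions Clause 4 but its own obligation stands independently of Clause 4, so Clause 5 is not affected. Nothing else in the Agreement is defined by reference to Clause 4. Clause 6 ties Clause 3, Clause 5, and Clause 7 together, but none of those is affected here; the remaining provisions continue in force under Clause 6. Clause 1, Clause 2, Clause 3, Clause 5, Clause 6, and Clause 7 remain in effect. Clause 5 is among the surviving provisions, so the answer is yes.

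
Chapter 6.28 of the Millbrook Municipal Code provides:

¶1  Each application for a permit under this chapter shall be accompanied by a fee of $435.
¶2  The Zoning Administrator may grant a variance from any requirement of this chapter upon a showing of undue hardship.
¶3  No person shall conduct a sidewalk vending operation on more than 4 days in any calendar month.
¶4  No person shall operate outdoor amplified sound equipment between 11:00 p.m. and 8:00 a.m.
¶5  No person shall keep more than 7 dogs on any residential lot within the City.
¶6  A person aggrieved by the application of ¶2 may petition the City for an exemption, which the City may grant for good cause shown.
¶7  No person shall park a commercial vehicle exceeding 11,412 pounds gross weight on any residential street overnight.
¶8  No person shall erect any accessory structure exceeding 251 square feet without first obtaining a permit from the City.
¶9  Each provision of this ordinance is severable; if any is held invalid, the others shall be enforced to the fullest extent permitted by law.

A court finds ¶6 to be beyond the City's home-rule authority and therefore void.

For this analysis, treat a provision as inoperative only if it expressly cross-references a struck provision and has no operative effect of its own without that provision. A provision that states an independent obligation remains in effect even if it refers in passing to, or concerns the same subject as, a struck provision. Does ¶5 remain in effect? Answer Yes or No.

Yes

¶6 is struck. Nothing else in the ordinance is defined by reference to ¶6. Under the severability clause in ¶9, the remaining provisions continue in force. The provisions still in force are ¶1, ¶2, ¶3, ¶4, ¶5, ¶7, ¶8, and ¶9. ¶5 is among the surviving provisions, so the answer is yes.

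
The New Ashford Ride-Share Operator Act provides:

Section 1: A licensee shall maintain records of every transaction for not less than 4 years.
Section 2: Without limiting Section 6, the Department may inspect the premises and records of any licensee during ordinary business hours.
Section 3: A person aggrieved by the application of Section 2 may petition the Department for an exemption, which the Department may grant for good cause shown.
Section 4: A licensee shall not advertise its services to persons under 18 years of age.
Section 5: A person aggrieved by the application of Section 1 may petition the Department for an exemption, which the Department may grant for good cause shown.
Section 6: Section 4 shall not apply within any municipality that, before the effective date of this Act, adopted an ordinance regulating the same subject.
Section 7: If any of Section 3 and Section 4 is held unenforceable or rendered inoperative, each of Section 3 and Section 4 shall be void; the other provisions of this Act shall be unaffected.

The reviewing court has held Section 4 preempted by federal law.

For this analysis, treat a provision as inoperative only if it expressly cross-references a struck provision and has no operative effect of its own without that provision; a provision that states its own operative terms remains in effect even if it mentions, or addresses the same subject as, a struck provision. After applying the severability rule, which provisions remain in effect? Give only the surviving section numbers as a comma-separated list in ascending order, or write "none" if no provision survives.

1, 2, 5, 7

Section 4 is struck. Section 6 merely fixes the local-preemption carve-out from Section 4; with Section 4 gone it has nothing to operate on and falls away. Although Section 2 refers to Section 6, its operative terms do not depend on Section 6, so it remains in effect. Section 7 declares Section 3 and Section 4 mutually dependent; since one of them has fallen, all of them are of no effect. That brings down Section 3 as well. The remainder continues in force under Section 7. The provisions still in force are Section 1, Section 2, Section 5, and Section 7.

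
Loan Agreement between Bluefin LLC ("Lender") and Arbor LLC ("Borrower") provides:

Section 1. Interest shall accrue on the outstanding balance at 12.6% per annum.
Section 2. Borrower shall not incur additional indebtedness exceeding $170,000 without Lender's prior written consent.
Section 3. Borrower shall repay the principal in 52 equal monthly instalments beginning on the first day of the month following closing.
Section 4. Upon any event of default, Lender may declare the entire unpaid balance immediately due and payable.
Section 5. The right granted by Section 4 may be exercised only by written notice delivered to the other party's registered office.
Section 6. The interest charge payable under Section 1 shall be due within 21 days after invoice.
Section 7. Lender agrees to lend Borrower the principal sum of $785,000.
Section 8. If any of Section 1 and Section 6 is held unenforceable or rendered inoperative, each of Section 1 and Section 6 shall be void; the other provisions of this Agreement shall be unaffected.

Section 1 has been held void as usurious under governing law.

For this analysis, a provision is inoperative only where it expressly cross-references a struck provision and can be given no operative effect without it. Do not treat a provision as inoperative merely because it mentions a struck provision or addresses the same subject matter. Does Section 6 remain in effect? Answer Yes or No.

No

Section 1 is struck. Section 6 does nothing except set the payment deadline for the interest charge by reference to Section 1; with Section 1 gone it has no independent effect and is inoperative. Section 8 declares Section 1 and Section 6 mutually dependent; since one of them has fallen, all of them are of no effect. The remainder continues in force under Section 8. That leaves Section 2, Section 3, Section 4, Section 5, Section 7, and Section 8 in effect. Section 6 is among the inoperative provisions, so the answer is no.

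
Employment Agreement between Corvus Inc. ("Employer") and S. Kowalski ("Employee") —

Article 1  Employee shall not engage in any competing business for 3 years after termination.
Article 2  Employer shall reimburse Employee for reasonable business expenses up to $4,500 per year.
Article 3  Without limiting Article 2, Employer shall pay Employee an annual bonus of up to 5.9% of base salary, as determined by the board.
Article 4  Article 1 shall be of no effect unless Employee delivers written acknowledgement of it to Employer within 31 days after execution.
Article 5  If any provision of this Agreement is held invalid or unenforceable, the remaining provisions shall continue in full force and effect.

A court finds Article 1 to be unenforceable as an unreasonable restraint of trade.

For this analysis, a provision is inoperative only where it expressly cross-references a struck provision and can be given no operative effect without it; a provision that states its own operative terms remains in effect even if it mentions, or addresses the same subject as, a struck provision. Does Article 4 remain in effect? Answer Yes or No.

Article 1 is struck. Article 4 has no operative effect of its own apart from Article 1 and is therefore inoperative. Article 5 is a severability clause and preserves every provision that can still be given independent effect. The provisions still in force are Article 2, Article 3, and Article 5. Article 4 is among the inoperative provisions, so the answer is no.

No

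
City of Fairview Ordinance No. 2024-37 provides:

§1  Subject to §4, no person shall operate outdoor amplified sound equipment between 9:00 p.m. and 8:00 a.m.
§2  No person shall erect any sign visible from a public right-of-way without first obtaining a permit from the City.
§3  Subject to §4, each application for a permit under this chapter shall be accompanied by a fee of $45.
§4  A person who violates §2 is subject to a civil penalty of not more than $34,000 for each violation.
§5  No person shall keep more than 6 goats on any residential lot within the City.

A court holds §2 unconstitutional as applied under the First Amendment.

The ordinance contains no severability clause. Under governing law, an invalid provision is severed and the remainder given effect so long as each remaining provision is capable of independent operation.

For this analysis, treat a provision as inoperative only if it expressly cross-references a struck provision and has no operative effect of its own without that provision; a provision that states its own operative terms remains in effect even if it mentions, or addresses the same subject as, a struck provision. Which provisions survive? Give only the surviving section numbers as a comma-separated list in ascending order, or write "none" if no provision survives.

1, 3, 5

§2 is struck. The only function of §4 is the civil penalty for violating §2, so it cannot stand once §2 is removed. Although §1 refers to §4, its operative terms do not depend on §4, so it remains in effect. §3 mentions §4 but its own obligation stands independently of §4, so §3 is not affected. Under the stated default rule, only provisions that cannot operate independently fall away; the rest are enforced. §1, §3, and §5 remain in effect.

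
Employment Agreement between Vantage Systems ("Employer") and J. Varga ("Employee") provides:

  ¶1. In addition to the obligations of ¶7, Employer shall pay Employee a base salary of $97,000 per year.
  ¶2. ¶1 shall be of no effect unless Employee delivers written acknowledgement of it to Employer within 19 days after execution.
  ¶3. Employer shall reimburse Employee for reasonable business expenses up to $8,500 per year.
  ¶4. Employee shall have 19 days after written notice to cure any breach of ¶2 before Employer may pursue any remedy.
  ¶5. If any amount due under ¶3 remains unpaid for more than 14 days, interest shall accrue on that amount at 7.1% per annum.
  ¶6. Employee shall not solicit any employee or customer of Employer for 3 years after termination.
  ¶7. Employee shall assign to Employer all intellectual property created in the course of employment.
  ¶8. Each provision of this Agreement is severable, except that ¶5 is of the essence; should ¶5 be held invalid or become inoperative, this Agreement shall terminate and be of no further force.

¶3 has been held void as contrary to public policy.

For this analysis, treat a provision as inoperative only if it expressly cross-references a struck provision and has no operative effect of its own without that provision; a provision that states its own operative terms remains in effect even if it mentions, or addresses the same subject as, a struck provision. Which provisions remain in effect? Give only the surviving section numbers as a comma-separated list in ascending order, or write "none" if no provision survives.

none

¶3 is struck. ¶5 operates only by reference to ¶3, so it falls with ¶3. ¶8 makes ¶5 an essential term, and ¶5 has been rendered inoperative by the cascade; under ¶8, the entire Agreement is therefore void. No provision of the Agreement survives.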